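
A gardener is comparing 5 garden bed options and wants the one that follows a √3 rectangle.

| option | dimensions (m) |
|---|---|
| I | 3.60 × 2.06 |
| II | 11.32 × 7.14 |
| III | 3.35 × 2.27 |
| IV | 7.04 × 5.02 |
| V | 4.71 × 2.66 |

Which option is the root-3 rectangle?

Ratios (long/short): I ≈ 1.748; II ≈ 1.585; III ≈ 1.476; IV ≈ 1.402; V ≈ 1.771.
root-3 ≈ 1.732; option I is nearest (Δ 0.016).

I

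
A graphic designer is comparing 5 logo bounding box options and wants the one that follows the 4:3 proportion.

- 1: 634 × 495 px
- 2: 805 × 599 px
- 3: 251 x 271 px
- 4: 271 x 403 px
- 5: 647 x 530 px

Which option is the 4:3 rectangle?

2

Target 4:3 ≈ 1.333.
1: 1.281 (Δ0.052)  2: 1.344 (Δ0.011)  3: 1.080 (Δ0.253)  4: 1.487 (Δ0.154)  5: 1.221 (Δ0.112)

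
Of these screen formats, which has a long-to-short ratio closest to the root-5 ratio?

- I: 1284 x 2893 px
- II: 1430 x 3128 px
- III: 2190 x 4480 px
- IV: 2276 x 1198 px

Ratios (long/short): I ≈ 2.253; II ≈ 2.187; III ≈ 2.046; IV ≈ 1.900.
root-5 ≈ 2.236; option I is nearest (Δ 0.017).

I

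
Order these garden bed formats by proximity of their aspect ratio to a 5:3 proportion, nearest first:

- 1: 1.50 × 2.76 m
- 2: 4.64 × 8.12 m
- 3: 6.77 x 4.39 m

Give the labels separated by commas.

2, 3, 1

1: 2.76/1.50 ≈ 1.840 → |1.840 − 1.667| = 0.173
2: 8.12/4.64 ≈ 1.750 → |1.750 − 1.667| = 0.083
3: 6.77/4.39 ≈ 1.542 → |1.542 − 1.667| = 0.125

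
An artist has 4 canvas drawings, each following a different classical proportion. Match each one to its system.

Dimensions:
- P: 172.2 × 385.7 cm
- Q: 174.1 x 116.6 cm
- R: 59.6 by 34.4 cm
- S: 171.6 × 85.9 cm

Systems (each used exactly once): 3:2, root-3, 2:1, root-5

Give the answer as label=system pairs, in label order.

P=root-5, Q=3:2, R=root-3, S=2:1

P = 385.7/172.2 ≈ 2.240 → root-5 (2.236)
Q = 174.1/116.6 ≈ 1.493 → 3:2 (1.500)
R = 59.6/34.4 ≈ 1.733 → root-3 (1.732)
S = 171.6/85.9 ≈ 1.998 → 2:1 (2.000)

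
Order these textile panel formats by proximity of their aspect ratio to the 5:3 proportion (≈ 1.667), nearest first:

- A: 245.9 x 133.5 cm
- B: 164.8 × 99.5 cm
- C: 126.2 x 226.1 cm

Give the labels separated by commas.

A: 245.9/133.5 ≈ 1.842 → |1.842 − 1.667| = 0.175
B: 164.8/99.5 ≈ 1.656 → |1.656 − 1.667| = 0.011
C: 226.1/126.2 ≈ 1.792 → |1.792 − 1.667| = 0.125

B, C, A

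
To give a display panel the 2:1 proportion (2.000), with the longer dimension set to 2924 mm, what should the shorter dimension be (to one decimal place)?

2:1 = 2.00000.
Shorter side = 2924 ÷ 2.00000 ≈ 1462.000 → 1462.0 mm.

1462.0 mm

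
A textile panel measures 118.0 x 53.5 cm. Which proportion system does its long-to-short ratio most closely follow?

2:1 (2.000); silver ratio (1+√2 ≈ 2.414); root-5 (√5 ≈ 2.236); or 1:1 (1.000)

Ratio = 118.0 / 53.5 ≈ 2.206.
Distances: 2:1 2.000 (Δ 0.206); silver ratio 2.414 (Δ 0.208); root-5 2.236 (Δ 0.030); 1:1 1.000 (Δ 1.206).

root-5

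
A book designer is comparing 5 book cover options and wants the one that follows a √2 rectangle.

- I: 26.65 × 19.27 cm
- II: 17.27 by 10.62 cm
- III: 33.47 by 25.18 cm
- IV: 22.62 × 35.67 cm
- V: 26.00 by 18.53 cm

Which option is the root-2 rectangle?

Ratios (long/short): I ≈ 1.383; II ≈ 1.626; III ≈ 1.329; IV ≈ 1.577; V ≈ 1.403.
root-2 ≈ 1.414; option V is nearest (Δ 0.011).

V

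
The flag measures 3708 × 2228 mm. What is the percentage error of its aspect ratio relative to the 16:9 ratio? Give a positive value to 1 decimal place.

Ratio = 3708 / 2228 ≈ 1.6643.
Ideal 16:9 ≈ 1.7778. |1.6643 − 1.7778| / 1.7778 ≈ 6.38% → 6.4%.

6.4%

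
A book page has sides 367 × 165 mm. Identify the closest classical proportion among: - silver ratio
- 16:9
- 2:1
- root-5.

Ratio = 367 / 165 ≈ 2.224.
Distances: silver ratio 2.414 (Δ 0.190); 16:9 1.778 (Δ 0.446); 2:1 2.000 (Δ 0.224); root-5 2.236 (Δ 0.012).

root-5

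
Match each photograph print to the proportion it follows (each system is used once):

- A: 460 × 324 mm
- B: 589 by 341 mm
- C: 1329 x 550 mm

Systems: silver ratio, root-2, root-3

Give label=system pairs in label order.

A=root-2, B=root-3, C=silver ratio

Ratios: A ≈ 1.420; B ≈ 1.727; C ≈ 2.416.
Targets: silver ratio ≈ 2.414; root-2 ≈ 1.414; root-3 ≈ 1.732.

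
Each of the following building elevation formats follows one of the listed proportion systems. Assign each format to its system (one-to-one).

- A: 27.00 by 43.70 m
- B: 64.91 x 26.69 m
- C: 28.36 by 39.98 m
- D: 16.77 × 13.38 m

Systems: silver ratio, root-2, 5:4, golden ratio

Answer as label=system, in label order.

A = 43.70/27.00 ≈ 1.619 → golden ratio (1.618)
B = 64.91/26.69 ≈ 2.432 → silver ratio (2.414)
C = 39.98/28.36 ≈ 1.410 → root-2 (1.414)
D = 16.77/13.38 ≈ 1.253 → 5:4 (1.250)

A=golden ratio, B=silver ratio, C=root-2, D=5:4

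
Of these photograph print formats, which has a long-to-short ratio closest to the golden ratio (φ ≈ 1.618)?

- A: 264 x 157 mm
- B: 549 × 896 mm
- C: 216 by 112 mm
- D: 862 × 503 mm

Target golden ratio ≈ 1.618.
A: 1.682 (Δ0.064)  B: 1.632 (Δ0.014)  C: 1.929 (Δ0.311)  D: 1.714 (Δ0.096)

B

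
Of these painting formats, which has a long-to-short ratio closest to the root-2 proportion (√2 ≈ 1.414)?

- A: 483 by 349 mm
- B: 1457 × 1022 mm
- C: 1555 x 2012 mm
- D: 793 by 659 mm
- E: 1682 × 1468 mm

Ratios (long/short): A ≈ 1.384; B ≈ 1.426; C ≈ 1.294; D ≈ 1.203; E ≈ 1.146.
root-2 ≈ 1.414; option B is nearest (Δ 0.012).

B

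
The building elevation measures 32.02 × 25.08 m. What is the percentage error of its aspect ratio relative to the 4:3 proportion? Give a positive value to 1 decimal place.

4.2%

Ratio = 32.02 / 25.08 ≈ 1.2767.
Ideal 4:3 ≈ 1.3333. |1.2767 − 1.3333| / 1.3333 ≈ 4.25% → 4.2%.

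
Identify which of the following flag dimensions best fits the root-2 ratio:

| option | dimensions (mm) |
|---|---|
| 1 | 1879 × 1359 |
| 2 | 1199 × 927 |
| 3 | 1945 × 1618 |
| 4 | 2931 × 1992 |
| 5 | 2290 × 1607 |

Ratios (long/short): 1 ≈ 1.383; 2 ≈ 1.293; 3 ≈ 1.202; 4 ≈ 1.471; 5 ≈ 1.425.
root-2 ≈ 1.414; option 5 is nearest (Δ 0.011).

5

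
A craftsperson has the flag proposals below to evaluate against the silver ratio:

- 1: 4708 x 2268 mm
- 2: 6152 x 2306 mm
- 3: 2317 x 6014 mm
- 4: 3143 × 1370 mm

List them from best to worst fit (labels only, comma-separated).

1: 4708/2268 ≈ 2.076 → |2.076 − 2.414| = 0.338
2: 6152/2306 ≈ 2.668 → |2.668 − 2.414| = 0.254
3: 6014/2317 ≈ 2.596 → |2.596 − 2.414| = 0.182
4: 3143/1370 ≈ 2.294 → |2.294 − 2.414| = 0.120

4, 3, 2, 1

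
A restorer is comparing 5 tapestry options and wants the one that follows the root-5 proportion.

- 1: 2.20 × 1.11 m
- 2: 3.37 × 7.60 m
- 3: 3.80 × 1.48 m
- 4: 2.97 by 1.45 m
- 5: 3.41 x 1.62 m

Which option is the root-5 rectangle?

2

Ratios (long/short): 1 ≈ 1.982; 2 ≈ 2.255; 3 ≈ 2.568; 4 ≈ 2.048; 5 ≈ 2.105.
root-5 ≈ 2.236; option 2 is nearest (Δ 0.019).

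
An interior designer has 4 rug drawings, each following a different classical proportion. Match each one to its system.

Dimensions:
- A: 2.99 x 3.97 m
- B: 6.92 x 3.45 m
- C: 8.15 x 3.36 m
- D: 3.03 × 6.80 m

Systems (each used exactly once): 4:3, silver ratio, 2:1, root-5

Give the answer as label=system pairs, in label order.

Ratios: A ≈ 1.328; B ≈ 2.006; C ≈ 2.426; D ≈ 2.244.
Targets: 4:3 ≈ 1.333; silver ratio ≈ 2.414; 2:1 ≈ 2.000; root-5 ≈ 2.236.

A=4:3, B=2:1, C=silver ratio, D=root-5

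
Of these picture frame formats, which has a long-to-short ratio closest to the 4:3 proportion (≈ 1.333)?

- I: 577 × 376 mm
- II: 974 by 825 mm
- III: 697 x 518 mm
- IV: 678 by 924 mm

III

Ratios (long/short): I ≈ 1.535; II ≈ 1.181; III ≈ 1.346; IV ≈ 1.363.
4:3 ≈ 1.333; option III is nearest (Δ 0.013).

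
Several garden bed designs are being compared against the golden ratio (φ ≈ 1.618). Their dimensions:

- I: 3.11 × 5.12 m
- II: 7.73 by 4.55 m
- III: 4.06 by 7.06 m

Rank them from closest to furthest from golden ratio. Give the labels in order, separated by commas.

Ratios: I = 5.12 / 3.11 ≈ 1.646; II = 7.73 / 4.55 ≈ 1.699; III = 7.06 / 4.06 ≈ 1.739.
|Δ from 1.618|: I 0.028; II 0.081; III 0.121.

I, II, III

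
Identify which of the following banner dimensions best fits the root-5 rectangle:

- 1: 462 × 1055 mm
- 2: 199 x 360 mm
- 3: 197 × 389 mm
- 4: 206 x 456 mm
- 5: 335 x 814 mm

4

Ratios (long/short): 1 ≈ 2.284; 2 ≈ 1.809; 3 ≈ 1.975; 4 ≈ 2.214; 5 ≈ 2.430.
root-5 ≈ 2.236; option 4 is nearest (Δ 0.022).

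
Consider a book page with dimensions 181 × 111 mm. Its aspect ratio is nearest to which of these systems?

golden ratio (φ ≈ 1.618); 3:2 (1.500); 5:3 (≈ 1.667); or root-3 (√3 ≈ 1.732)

golden ratio

Ratio = 181 / 111 ≈ 1.631.
Distances: golden ratio 1.618 (Δ 0.013); 3:2 1.500 (Δ 0.131); 5:3 1.667 (Δ 0.036); root-3 1.732 (Δ 0.101).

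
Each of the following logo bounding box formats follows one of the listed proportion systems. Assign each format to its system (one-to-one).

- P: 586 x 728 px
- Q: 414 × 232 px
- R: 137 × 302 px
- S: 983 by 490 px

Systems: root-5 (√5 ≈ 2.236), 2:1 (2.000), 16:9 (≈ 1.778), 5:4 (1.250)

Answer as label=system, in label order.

P = 728/586 ≈ 1.242 → 5:4 (1.250)
Q = 414/232 ≈ 1.784 → 16:9 (1.778)
R = 302/137 ≈ 2.204 → root-5 (2.236)
S = 983/490 ≈ 2.006 → 2:1 (2.000)

P=5:4, Q=16:9, R=root-5, S=2:1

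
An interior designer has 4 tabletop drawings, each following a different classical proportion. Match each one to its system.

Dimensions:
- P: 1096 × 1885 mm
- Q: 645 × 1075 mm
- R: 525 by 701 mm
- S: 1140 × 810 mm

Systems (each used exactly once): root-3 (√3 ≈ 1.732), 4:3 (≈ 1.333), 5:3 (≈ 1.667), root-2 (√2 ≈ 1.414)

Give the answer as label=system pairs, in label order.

P = 1885/1096 ≈ 1.720 → root-3 (1.732)
Q = 1075/645 ≈ 1.667 → 5:3 (1.667)
R = 701/525 ≈ 1.335 → 4:3 (1.333)
S = 1140/810 ≈ 1.407 → root-2 (1.414)

P=root-3, Q=5:3, R=4:3, S=root-2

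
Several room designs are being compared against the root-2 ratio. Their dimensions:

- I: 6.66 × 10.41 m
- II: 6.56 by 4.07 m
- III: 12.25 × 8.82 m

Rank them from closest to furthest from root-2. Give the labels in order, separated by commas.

I: 10.41/6.66 ≈ 1.563 → |1.563 − 1.414| = 0.149
II: 6.56/4.07 ≈ 1.612 → |1.612 − 1.414| = 0.198
III: 12.25/8.82 ≈ 1.389 → |1.389 − 1.414| = 0.025

III, I, II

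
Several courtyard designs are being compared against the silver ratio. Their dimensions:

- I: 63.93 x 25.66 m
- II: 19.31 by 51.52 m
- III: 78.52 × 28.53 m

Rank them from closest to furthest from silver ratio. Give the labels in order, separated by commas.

I, II, III

Ratios: I = 63.93 / 25.66 ≈ 2.491; II = 51.52 / 19.31 ≈ 2.668; III = 78.52 / 28.53 ≈ 2.752.
|Δ from 2.414|: I 0.077; II 0.254; III 0.338.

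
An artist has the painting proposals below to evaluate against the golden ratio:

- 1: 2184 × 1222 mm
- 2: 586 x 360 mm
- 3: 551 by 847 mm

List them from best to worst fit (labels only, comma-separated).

2, 3, 1

1: 2184/1222 ≈ 1.787 → |1.787 − 1.618| = 0.169
2: 586/360 ≈ 1.628 → |1.628 − 1.618| = 0.010
3: 847/551 ≈ 1.537 → |1.537 − 1.618| = 0.081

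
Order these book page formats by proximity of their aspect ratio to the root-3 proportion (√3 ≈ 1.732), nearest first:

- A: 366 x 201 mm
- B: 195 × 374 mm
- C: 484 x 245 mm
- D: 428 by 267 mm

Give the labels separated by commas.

A, D, B, C

A: 366/201 ≈ 1.821 → |1.821 − 1.732| = 0.089
B: 374/195 ≈ 1.918 → |1.918 − 1.732| = 0.186
C: 484/245 ≈ 1.976 → |1.976 − 1.732| = 0.244
D: 428/267 ≈ 1.603 → |1.603 − 1.732| = 0.129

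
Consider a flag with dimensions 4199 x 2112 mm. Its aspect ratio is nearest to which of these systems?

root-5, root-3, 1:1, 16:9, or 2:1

2:1

4199/2112 ≈ 1.988. Nearest candidates are 2:1 (2.000, off by 0.012) and 16:9 (1.778, off by 0.210).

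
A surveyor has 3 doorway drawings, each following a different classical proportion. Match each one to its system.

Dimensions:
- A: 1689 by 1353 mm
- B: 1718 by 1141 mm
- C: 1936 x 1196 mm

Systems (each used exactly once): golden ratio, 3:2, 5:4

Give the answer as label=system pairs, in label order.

Ratios: A ≈ 1.248; B ≈ 1.506; C ≈ 1.619.
Targets: golden ratio ≈ 1.618; 3:2 ≈ 1.500; 5:4 ≈ 1.250.

A=5:4, B=3:2, C=golden ratio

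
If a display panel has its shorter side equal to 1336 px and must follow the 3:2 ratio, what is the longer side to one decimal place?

2004.0 px

3:2 = 1.50000.
Longer side = 1336 × 1.50000 ≈ 2004.000 → 2004.0 px.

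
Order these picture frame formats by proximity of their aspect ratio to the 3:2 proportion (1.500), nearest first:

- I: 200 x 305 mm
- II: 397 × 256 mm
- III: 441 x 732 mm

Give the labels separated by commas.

Ratios: I = 305 / 200 ≈ 1.525; II = 397 / 256 ≈ 1.551; III = 732 / 441 ≈ 1.660.
|Δ from 1.500|: I 0.025; II 0.051; III 0.160.

I, II, III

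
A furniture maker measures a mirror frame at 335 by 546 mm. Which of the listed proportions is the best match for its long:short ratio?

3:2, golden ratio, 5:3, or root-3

golden ratio

546/335 ≈ 1.630. Nearest candidates are golden ratio (1.618, off by 0.012) and 5:3 (1.667, off by 0.037).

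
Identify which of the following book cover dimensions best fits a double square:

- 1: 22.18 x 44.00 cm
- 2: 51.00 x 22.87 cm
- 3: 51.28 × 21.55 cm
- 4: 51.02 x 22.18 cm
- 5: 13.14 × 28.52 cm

1

Ratios (long/short): 1 ≈ 1.984; 2 ≈ 2.230; 3 ≈ 2.380; 4 ≈ 2.300; 5 ≈ 2.170.
2:1 ≈ 2.000; option 1 is nearest (Δ 0.016).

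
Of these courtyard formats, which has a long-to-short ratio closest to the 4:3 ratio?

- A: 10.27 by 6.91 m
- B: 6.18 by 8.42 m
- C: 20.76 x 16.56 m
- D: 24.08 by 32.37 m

Target 4:3 ≈ 1.333.
A: 1.486 (Δ0.153)  B: 1.362 (Δ0.029)  C: 1.254 (Δ0.079)  D: 1.344 (Δ0.011)

D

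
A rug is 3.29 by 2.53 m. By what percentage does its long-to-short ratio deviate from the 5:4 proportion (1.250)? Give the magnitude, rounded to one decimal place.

4.0%

Ratio = 3.29 / 2.53 ≈ 1.3004.
Ideal 5:4 = 1.2500. |1.3004 − 1.2500| / 1.2500 ≈ 4.03% → 4.0%.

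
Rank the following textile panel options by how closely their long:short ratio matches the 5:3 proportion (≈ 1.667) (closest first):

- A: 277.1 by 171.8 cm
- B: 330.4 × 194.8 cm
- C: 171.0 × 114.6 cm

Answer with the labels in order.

B, A, C

Ratios: A = 277.1 / 171.8 ≈ 1.613; B = 330.4 / 194.8 ≈ 1.696; C = 171.0 / 114.6 ≈ 1.492.
|Δ from 1.667|: A 0.054; B 0.029; C 0.175.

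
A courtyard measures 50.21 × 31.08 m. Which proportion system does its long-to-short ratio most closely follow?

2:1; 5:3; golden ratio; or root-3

golden ratio

Ratio = 50.21 / 31.08 ≈ 1.616.
Distances: 2:1 2.000 (Δ 0.384); 5:3 1.667 (Δ 0.051); golden ratio 1.618 (Δ 0.002); root-3 1.732 (Δ 0.116).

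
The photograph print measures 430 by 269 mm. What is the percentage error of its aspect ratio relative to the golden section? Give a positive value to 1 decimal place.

Ratio = 430 / 269 ≈ 1.5985.
Ideal golden ratio ≈ 1.6180. |1.5985 − 1.6180| / 1.6180 ≈ 1.21% → 1.2%.

1.2%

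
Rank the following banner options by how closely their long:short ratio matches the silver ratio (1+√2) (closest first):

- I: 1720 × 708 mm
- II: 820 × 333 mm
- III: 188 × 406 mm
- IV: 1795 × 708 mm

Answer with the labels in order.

I, II, IV, III

Ratios: I = 1720 / 708 ≈ 2.429; II = 820 / 333 ≈ 2.462; III = 406 / 188 ≈ 2.160; IV = 1795 / 708 ≈ 2.535.
|Δ from 2.414|: I 0.015; II 0.048; III 0.254; IV 0.121.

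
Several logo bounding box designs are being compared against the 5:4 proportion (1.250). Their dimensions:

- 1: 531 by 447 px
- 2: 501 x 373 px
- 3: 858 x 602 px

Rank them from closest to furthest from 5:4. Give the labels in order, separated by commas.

Ratios: 1 = 531 / 447 ≈ 1.188; 2 = 501 / 373 ≈ 1.343; 3 = 858 / 602 ≈ 1.425.
|Δ from 1.250|: 1 0.062; 2 0.093; 3 0.175.

1, 2, 3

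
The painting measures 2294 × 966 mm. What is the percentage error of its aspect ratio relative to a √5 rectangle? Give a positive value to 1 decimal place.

6.2%

Ratio = 2294 / 966 ≈ 2.3747.
Ideal root-5 ≈ 2.2361. |2.3747 − 2.2361| / 2.2361 ≈ 6.20% → 6.2%.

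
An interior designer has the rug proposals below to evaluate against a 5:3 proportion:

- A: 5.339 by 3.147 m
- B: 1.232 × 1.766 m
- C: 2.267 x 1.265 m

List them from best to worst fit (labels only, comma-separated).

A, C, B

Ratios: A = 5.339 / 3.147 ≈ 1.697; B = 1.766 / 1.232 ≈ 1.433; C = 2.267 / 1.265 ≈ 1.792.
|Δ from 1.667|: A 0.030; B 0.234; C 0.125.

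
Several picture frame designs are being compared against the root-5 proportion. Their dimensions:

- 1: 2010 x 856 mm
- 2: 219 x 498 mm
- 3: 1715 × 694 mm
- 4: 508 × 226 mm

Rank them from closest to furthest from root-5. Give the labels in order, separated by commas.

4, 2, 1, 3

1: 2010/856 ≈ 2.348 → |2.348 − 2.236| = 0.112
2: 498/219 ≈ 2.274 → |2.274 − 2.236| = 0.038
3: 1715/694 ≈ 2.471 → |2.471 − 2.236| = 0.235
4: 508/226 ≈ 2.248 → |2.248 − 2.236| = 0.012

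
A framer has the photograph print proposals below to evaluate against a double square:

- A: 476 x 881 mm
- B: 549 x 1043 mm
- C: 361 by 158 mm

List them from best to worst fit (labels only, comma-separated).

Ratios: A = 881 / 476 ≈ 1.851; B = 1043 / 549 ≈ 1.900; C = 361 / 158 ≈ 2.285.
|Δ from 2.000|: A 0.149; B 0.100; C 0.285.

B, A, C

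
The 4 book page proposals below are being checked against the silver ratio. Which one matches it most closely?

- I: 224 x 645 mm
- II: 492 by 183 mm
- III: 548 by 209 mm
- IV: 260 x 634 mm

IV

Target silver ratio ≈ 2.414.
I: 2.879 (Δ0.465)  II: 2.689 (Δ0.275)  III: 2.622 (Δ0.208)  IV: 2.438 (Δ0.024)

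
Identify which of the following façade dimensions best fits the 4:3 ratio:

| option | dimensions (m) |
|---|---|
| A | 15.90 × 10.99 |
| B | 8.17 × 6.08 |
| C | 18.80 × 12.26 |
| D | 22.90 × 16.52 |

B

Target 4:3 ≈ 1.333.
A: 1.447 (Δ0.114)  B: 1.344 (Δ0.011)  C: 1.533 (Δ0.200)  D: 1.386 (Δ0.053)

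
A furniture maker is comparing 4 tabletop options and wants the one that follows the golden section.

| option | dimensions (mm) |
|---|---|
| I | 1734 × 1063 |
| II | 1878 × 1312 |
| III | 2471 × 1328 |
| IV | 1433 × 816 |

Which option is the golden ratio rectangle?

I

Target golden ratio ≈ 1.618.
I: 1.631 (Δ0.013)  II: 1.431 (Δ0.187)  III: 1.861 (Δ0.243)  IV: 1.756 (Δ0.138)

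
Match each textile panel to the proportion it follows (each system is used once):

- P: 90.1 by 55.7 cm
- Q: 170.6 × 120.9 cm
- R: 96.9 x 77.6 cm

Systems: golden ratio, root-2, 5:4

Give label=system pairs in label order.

P=golden ratio, Q=root-2, R=5:4

Ratios: P ≈ 1.618; Q ≈ 1.411; R ≈ 1.249.
Targets: golden ratio ≈ 1.618; root-2 ≈ 1.414; 5:4 ≈ 1.250.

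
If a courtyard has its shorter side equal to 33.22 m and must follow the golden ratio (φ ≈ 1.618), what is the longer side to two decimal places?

golden ratio ≈ 1.61803.
Longer side = 33.22 × 1.61803 ≈ 53.7510 → 53.75 m.

53.75 m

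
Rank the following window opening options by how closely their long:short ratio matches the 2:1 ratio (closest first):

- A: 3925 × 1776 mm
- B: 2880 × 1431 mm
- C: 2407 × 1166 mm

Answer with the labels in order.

B, C, A

Ratios: A = 3925 / 1776 ≈ 2.210; B = 2880 / 1431 ≈ 2.013; C = 2407 / 1166 ≈ 2.064.
|Δ from 2.000|: A 0.210; B 0.013; C 0.064.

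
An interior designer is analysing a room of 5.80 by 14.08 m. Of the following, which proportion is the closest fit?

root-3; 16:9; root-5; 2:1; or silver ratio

silver ratio

Ratio = 14.08 / 5.80 ≈ 2.428.
Distances: root-3 1.732 (Δ 0.696); 16:9 1.778 (Δ 0.650); root-5 2.236 (Δ 0.192); 2:1 2.000 (Δ 0.428); silver ratio 2.414 (Δ 0.014).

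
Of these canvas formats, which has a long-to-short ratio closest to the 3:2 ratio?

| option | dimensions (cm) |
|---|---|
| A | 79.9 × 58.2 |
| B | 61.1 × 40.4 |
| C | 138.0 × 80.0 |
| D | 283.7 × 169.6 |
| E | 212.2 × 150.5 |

B

Target 3:2 ≈ 1.500.
A: 1.373 (Δ0.127)  B: 1.512 (Δ0.012)  C: 1.725 (Δ0.225)  D: 1.673 (Δ0.173)  E: 1.410 (Δ0.090)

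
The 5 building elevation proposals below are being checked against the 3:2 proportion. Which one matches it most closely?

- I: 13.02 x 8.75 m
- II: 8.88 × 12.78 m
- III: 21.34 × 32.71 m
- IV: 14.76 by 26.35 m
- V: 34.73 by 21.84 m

I

Ratios (long/short): I ≈ 1.488; II ≈ 1.439; III ≈ 1.533; IV ≈ 1.785; V ≈ 1.590.
3:2 ≈ 1.500; option I is nearest (Δ 0.012).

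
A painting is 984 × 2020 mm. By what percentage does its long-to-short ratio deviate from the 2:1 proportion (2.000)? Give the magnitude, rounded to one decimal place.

2.6%

Ratio = 2020 / 984 ≈ 2.0528.
Ideal 2:1 = 2.0000. |2.0528 − 2.0000| / 2.0000 ≈ 2.64% → 2.6%.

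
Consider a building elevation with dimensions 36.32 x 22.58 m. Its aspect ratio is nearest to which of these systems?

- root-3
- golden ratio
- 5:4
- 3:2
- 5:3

golden ratio

Ratio = 36.32 / 22.58 ≈ 1.609.
Distances: root-3 1.732 (Δ 0.123); golden ratio 1.618 (Δ 0.009); 5:4 1.250 (Δ 0.359); 3:2 1.500 (Δ 0.109); 5:3 1.667 (Δ 0.058).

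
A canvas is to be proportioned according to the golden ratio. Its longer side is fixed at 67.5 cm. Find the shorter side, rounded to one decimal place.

41.7 cm

golden ratio ≈ 1.61803.
Shorter side = 67.5 ÷ 1.61803 ≈ 41.717 → 41.7 cm.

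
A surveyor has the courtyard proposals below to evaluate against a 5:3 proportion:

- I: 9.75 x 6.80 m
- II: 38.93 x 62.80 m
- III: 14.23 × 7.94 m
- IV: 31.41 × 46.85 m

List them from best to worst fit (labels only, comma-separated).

Ratios: I = 9.75 / 6.80 ≈ 1.434; II = 62.80 / 38.93 ≈ 1.613; III = 14.23 / 7.94 ≈ 1.792; IV = 46.85 / 31.41 ≈ 1.492.
|Δ from 1.667|: I 0.233; II 0.054; III 0.125; IV 0.175.

II, III, IV, I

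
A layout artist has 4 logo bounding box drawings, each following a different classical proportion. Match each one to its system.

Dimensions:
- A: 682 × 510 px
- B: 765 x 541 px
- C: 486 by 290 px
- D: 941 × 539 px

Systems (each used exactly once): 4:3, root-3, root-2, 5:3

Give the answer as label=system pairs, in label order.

Ratios: A ≈ 1.337; B ≈ 1.414; C ≈ 1.676; D ≈ 1.746.
Targets: 4:3 ≈ 1.333; root-3 ≈ 1.732; root-2 ≈ 1.414; 5:3 ≈ 1.667.

A=4:3, B=root-2, C=5:3, D=root-3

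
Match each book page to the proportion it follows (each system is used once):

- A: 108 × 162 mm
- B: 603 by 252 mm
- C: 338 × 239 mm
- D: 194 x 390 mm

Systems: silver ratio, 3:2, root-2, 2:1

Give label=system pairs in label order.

A=3:2, B=silver ratio, C=root-2, D=2:1

A = 162/108 ≈ 1.500 → 3:2 (1.500)
B = 603/252 ≈ 2.393 → silver ratio (2.414)
C = 338/239 ≈ 1.414 → root-2 (1.414)
D = 390/194 ≈ 2.010 → 2:1 (2.000)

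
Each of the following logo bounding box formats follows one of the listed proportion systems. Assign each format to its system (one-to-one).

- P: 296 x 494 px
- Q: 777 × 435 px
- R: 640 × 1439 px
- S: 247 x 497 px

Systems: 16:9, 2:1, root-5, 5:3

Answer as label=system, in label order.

Ratios: P ≈ 1.669; Q ≈ 1.786; R ≈ 2.248; S ≈ 2.012.
Targets: 16:9 ≈ 1.778; 2:1 ≈ 2.000; root-5 ≈ 2.236; 5:3 ≈ 1.667.

P=5:3, Q=16:9, R=root-5, S=2:1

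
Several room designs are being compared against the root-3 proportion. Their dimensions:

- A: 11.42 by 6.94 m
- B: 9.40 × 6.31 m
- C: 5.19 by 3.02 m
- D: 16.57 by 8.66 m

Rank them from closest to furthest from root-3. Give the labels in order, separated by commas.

A: 11.42/6.94 ≈ 1.646 → |1.646 − 1.732| = 0.086
B: 9.40/6.31 ≈ 1.490 → |1.490 − 1.732| = 0.242
C: 5.19/3.02 ≈ 1.719 → |1.719 − 1.732| = 0.013
D: 16.57/8.66 ≈ 1.913 → |1.913 − 1.732| = 0.181

C, A, D, B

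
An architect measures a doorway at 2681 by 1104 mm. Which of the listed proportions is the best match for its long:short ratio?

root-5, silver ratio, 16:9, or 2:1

silver ratio

2681/1104 ≈ 2.428. Nearest candidates are silver ratio (2.414, off by 0.014) and root-5 (2.236, off by 0.192).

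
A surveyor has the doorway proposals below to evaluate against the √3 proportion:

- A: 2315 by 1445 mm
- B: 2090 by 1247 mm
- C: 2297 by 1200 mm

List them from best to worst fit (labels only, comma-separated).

B, A, C

Ratios: A = 2315 / 1445 ≈ 1.602; B = 2090 / 1247 ≈ 1.676; C = 2297 / 1200 ≈ 1.914.
|Δ from 1.732|: A 0.130; B 0.056; C 0.182.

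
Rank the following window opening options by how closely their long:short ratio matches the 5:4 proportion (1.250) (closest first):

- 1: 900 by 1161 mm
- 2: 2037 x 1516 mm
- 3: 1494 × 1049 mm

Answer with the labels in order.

1: 1161/900 ≈ 1.290 → |1.290 − 1.250| = 0.040
2: 2037/1516 ≈ 1.344 → |1.344 − 1.250| = 0.094
3: 1494/1049 ≈ 1.424 → |1.424 − 1.250| = 0.174

1, 2, 3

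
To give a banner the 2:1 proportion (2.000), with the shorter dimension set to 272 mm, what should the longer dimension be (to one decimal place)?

2:1 = 2.00000.
Longer side = 272 × 2.00000 ≈ 544.000 → 544.0 mm.

544.0 mm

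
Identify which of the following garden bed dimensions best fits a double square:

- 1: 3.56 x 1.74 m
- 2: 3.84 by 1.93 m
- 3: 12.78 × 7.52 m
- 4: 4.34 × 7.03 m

Ratios (long/short): 1 ≈ 2.046; 2 ≈ 1.990; 3 ≈ 1.699; 4 ≈ 1.620.
2:1 ≈ 2.000; option 2 is nearest (Δ 0.010).

2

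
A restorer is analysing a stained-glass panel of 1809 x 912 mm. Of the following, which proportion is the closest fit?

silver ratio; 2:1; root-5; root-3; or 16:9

2:1

1809/912 ≈ 1.984. Nearest candidates are 2:1 (2.000, off by 0.016) and 16:9 (1.778, off by 0.206).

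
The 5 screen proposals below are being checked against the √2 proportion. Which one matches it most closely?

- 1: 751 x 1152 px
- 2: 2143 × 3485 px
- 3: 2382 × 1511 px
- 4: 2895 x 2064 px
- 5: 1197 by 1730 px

Ratios (long/short): 1 ≈ 1.534; 2 ≈ 1.626; 3 ≈ 1.576; 4 ≈ 1.403; 5 ≈ 1.445.
root-2 ≈ 1.414; option 4 is nearest (Δ 0.011).

4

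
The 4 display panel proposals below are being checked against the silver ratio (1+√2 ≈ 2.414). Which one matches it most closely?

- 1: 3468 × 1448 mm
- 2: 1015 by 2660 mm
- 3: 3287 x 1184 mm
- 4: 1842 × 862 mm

Target silver ratio ≈ 2.414.
1: 2.395 (Δ0.019)  2: 2.621 (Δ0.207)  3: 2.776 (Δ0.362)  4: 2.137 (Δ0.277)

1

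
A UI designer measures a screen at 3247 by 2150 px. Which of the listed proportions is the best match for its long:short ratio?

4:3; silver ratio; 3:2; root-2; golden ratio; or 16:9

Ratio = 3247 / 2150 ≈ 1.510.
Distances: 4:3 1.333 (Δ 0.177); silver ratio 2.414 (Δ 0.904); 3:2 1.500 (Δ 0.010); root-2 1.414 (Δ 0.096); golden ratio 1.618 (Δ 0.108); 16:9 1.778 (Δ 0.268).

3:2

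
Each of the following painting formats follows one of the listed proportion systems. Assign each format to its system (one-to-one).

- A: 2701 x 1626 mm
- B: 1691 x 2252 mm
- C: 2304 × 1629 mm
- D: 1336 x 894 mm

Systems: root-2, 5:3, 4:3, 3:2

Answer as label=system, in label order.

A=5:3, B=4:3, C=root-2, D=3:2

Ratios: A ≈ 1.661; B ≈ 1.332; C ≈ 1.414; D ≈ 1.494.
Targets: root-2 ≈ 1.414; 5:3 ≈ 1.667; 4:3 ≈ 1.333; 3:2 ≈ 1.500.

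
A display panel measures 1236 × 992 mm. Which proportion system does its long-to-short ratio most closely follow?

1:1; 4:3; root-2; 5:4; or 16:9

5:4

1236/992 ≈ 1.246. Nearest candidates are 5:4 (1.250, off by 0.004) and 4:3 (1.333, off by 0.087).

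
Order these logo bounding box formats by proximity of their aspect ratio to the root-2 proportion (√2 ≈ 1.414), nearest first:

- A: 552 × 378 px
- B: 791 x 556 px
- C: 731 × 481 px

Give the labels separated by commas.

Ratios: A = 552 / 378 ≈ 1.460; B = 791 / 556 ≈ 1.423; C = 731 / 481 ≈ 1.520.
|Δ from 1.414|: A 0.046; B 0.009; C 0.106.

B, A, C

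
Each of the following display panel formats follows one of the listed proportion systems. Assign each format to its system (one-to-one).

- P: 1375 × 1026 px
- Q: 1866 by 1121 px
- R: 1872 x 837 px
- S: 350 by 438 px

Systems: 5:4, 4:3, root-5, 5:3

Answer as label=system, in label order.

Ratios: P ≈ 1.340; Q ≈ 1.665; R ≈ 2.237; S ≈ 1.251.
Targets: 5:4 ≈ 1.250; 4:3 ≈ 1.333; root-5 ≈ 2.236; 5:3 ≈ 1.667.

P=4:3, Q=5:3, R=root-5, S=5:4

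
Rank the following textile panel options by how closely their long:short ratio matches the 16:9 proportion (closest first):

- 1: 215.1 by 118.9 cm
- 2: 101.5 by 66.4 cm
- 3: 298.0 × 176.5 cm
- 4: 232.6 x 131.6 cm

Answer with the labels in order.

Ratios: 1 = 215.1 / 118.9 ≈ 1.809; 2 = 101.5 / 66.4 ≈ 1.529; 3 = 298.0 / 176.5 ≈ 1.688; 4 = 232.6 / 131.6 ≈ 1.767.
|Δ from 1.778|: 1 0.031; 2 0.249; 3 0.090; 4 0.011.

4, 1, 3, 2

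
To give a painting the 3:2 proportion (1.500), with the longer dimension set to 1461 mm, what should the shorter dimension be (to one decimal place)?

974.0 mm

3:2 = 1.50000.
Shorter side = 1461 ÷ 1.50000 ≈ 974.000 → 974.0 mm.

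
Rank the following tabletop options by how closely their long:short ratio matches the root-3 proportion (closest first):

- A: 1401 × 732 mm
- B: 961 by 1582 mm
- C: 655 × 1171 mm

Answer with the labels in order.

C, B, A

A: 1401/732 ≈ 1.914 → |1.914 − 1.732| = 0.182
B: 1582/961 ≈ 1.646 → |1.646 − 1.732| = 0.086
C: 1171/655 ≈ 1.788 → |1.788 − 1.732| = 0.056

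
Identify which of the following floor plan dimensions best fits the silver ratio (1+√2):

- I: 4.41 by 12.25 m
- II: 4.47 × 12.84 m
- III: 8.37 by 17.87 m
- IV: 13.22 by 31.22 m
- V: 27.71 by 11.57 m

V

Ratios (long/short): I ≈ 2.778; II ≈ 2.872; III ≈ 2.135; IV ≈ 2.362; V ≈ 2.395.
silver ratio ≈ 2.414; option V is nearest (Δ 0.019).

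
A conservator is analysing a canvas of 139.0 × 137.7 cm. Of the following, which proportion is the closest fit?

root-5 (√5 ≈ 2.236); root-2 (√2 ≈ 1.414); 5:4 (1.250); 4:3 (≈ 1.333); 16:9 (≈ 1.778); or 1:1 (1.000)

1:1

Ratio = 139.0 / 137.7 ≈ 1.009.
Distances: root-5 2.236 (Δ 1.227); root-2 1.414 (Δ 0.405); 5:4 1.250 (Δ 0.241); 4:3 1.333 (Δ 0.324); 16:9 1.778 (Δ 0.769); 1:1 1.000 (Δ 0.009).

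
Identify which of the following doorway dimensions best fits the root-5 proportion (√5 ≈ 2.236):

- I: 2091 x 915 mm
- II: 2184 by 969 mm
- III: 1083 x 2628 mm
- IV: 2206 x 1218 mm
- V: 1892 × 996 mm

II

Target root-5 ≈ 2.236.
I: 2.285 (Δ0.049)  II: 2.254 (Δ0.018)  III: 2.427 (Δ0.191)  IV: 1.811 (Δ0.425)  V: 1.900 (Δ0.336)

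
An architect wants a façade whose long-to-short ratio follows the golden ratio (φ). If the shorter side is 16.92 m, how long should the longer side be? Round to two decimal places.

27.38 m

golden ratio ≈ 1.61803.
Longer side = 16.92 × 1.61803 ≈ 27.3771 → 27.38 m.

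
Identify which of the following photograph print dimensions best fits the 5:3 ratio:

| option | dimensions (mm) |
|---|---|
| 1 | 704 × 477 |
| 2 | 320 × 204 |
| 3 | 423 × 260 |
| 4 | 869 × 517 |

4

Ratios (long/short): 1 ≈ 1.476; 2 ≈ 1.569; 3 ≈ 1.627; 4 ≈ 1.681.
5:3 ≈ 1.667; option 4 is nearest (Δ 0.014).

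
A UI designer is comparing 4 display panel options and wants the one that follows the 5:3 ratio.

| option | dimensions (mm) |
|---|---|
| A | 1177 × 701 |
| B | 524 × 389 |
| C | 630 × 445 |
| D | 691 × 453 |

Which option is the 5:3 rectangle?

Target 5:3 ≈ 1.667.
A: 1.679 (Δ0.012)  B: 1.347 (Δ0.320)  C: 1.416 (Δ0.251)  D: 1.525 (Δ0.142)

A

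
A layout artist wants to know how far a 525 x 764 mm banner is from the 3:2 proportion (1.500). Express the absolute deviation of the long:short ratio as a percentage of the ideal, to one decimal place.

Ratio = 764 / 525 ≈ 1.4552.
Ideal 3:2 = 1.5000. |1.4552 − 1.5000| / 1.5000 ≈ 2.99% → 3.0%.

3.0%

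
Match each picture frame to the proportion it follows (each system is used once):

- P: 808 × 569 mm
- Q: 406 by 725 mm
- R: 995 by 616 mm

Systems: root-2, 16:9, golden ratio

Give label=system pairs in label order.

P = 808/569 ≈ 1.420 → root-2 (1.414)
Q = 725/406 ≈ 1.786 → 16:9 (1.778)
R = 995/616 ≈ 1.615 → golden ratio (1.618)

P=root-2, Q=16:9, R=golden ratio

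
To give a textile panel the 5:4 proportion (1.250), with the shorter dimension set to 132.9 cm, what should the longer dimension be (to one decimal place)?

5:4 = 1.25000.
Longer side = 132.9 × 1.25000 ≈ 166.125 → 166.1 cm.

166.1 cm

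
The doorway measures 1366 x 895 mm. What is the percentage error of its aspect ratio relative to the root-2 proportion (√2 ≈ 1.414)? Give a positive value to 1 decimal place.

Ratio = 1366 / 895 ≈ 1.5263.
Ideal root-2 ≈ 1.4142. |1.5263 − 1.4142| / 1.4142 ≈ 7.93% → 7.9%.

7.9%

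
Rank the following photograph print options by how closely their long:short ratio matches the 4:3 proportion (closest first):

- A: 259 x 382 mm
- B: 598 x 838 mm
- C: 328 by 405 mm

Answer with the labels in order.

Ratios: A = 382 / 259 ≈ 1.475; B = 838 / 598 ≈ 1.401; C = 405 / 328 ≈ 1.235.
|Δ from 1.333|: A 0.142; B 0.068; C 0.098.

B, C, A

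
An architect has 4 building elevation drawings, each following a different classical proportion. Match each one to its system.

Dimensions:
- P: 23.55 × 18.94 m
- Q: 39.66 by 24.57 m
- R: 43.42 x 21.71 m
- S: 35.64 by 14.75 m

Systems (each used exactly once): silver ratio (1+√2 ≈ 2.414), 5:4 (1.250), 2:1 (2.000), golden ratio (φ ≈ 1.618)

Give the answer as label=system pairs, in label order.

P=5:4, Q=golden ratio, R=2:1, S=silver ratio

P = 23.55/18.94 ≈ 1.243 → 5:4 (1.250)
Q = 39.66/24.57 ≈ 1.614 → golden ratio (1.618)
R = 43.42/21.71 ≈ 2.000 → 2:1 (2.000)
S = 35.64/14.75 ≈ 2.416 → silver ratio (2.414)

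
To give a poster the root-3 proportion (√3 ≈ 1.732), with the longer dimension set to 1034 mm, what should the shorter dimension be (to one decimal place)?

root-3 ≈ 1.73205.
Shorter side = 1034 ÷ 1.73205 ≈ 596.980 → 597.0 mm.

597.0 mm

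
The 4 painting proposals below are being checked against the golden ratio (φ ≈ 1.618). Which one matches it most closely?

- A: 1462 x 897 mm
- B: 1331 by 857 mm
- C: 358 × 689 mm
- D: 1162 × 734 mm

A

Target golden ratio ≈ 1.618.
A: 1.630 (Δ0.012)  B: 1.553 (Δ0.065)  C: 1.925 (Δ0.307)  D: 1.583 (Δ0.035)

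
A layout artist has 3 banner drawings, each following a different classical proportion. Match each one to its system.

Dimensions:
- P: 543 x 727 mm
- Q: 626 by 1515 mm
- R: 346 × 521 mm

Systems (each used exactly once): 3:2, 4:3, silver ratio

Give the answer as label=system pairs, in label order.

P=4:3, Q=silver ratio, R=3:2

Ratios: P ≈ 1.339; Q ≈ 2.420; R ≈ 1.506.
Targets: 3:2 ≈ 1.500; 4:3 ≈ 1.333; silver ratio ≈ 2.414.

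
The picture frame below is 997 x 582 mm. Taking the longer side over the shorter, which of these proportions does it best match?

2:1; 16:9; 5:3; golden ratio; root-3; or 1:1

Ratio = 997 / 582 ≈ 1.713.
Distances: 2:1 2.000 (Δ 0.287); 16:9 1.778 (Δ 0.065); 5:3 1.667 (Δ 0.046); golden ratio 1.618 (Δ 0.095); root-3 1.732 (Δ 0.019); 1:1 1.000 (Δ 0.713).

root-3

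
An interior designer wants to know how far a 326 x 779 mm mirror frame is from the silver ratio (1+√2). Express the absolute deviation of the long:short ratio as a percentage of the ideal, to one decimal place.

1.0%

Ratio = 779 / 326 ≈ 2.3896.
Ideal silver ratio ≈ 2.4142. |2.3896 − 2.4142| / 2.4142 ≈ 1.02% → 1.0%.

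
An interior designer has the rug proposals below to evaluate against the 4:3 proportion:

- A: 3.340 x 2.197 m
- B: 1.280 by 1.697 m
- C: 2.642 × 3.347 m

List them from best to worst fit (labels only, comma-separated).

B, C, A

A: 3.340/2.197 ≈ 1.520 → |1.520 − 1.333| = 0.187
B: 1.697/1.280 ≈ 1.326 → |1.326 − 1.333| = 0.007
C: 3.347/2.642 ≈ 1.267 → |1.267 − 1.333| = 0.066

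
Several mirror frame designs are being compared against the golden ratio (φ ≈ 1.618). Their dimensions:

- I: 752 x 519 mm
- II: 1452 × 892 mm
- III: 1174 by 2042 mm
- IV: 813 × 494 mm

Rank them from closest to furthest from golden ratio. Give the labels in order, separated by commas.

Ratios: I = 752 / 519 ≈ 1.449; II = 1452 / 892 ≈ 1.628; III = 2042 / 1174 ≈ 1.739; IV = 813 / 494 ≈ 1.646.
|Δ from 1.618|: I 0.169; II 0.010; III 0.121; IV 0.028.

II, IV, III, I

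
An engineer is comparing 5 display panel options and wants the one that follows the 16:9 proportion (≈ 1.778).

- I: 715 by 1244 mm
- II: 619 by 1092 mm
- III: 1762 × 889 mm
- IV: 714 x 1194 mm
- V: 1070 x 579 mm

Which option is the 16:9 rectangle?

Target 16:9 ≈ 1.778.
I: 1.740 (Δ0.038)  II: 1.764 (Δ0.014)  III: 1.982 (Δ0.204)  IV: 1.672 (Δ0.106)  V: 1.848 (Δ0.070)

II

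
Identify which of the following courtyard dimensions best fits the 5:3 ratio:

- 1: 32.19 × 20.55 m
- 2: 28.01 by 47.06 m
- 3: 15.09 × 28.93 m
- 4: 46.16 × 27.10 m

Target 5:3 ≈ 1.667.
1: 1.566 (Δ0.101)  2: 1.680 (Δ0.013)  3: 1.917 (Δ0.250)  4: 1.703 (Δ0.036)

2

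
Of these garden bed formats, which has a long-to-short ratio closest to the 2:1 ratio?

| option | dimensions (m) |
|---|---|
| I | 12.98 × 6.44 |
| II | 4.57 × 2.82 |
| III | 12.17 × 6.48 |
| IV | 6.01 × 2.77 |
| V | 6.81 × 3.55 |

Ratios (long/short): I ≈ 2.016; II ≈ 1.621; III ≈ 1.878; IV ≈ 2.170; V ≈ 1.918.
2:1 ≈ 2.000; option I is nearest (Δ 0.016).

I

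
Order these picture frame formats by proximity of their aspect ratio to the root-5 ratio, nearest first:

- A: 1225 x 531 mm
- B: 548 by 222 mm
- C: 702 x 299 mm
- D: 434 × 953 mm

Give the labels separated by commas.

A: 1225/531 ≈ 2.307 → |2.307 − 2.236| = 0.071
B: 548/222 ≈ 2.468 → |2.468 − 2.236| = 0.232
C: 702/299 ≈ 2.348 → |2.348 − 2.236| = 0.112
D: 953/434 ≈ 2.196 → |2.196 − 2.236| = 0.040

D, A, C, B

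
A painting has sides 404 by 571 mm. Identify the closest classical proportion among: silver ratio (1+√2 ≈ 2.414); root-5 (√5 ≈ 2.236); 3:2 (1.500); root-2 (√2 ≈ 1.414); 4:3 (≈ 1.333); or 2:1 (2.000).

root-2

Ratio = 571 / 404 ≈ 1.413.
Distances: silver ratio 2.414 (Δ 1.001); root-5 2.236 (Δ 0.823); 3:2 1.500 (Δ 0.087); root-2 1.414 (Δ 0.001); 4:3 1.333 (Δ 0.080); 2:1 2.000 (Δ 0.587).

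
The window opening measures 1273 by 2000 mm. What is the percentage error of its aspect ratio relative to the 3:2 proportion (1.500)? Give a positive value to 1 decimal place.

4.7%

Ratio = 2000 / 1273 ≈ 1.5711.
Ideal 3:2 = 1.5000. |1.5711 − 1.5000| / 1.5000 ≈ 4.74% → 4.7%.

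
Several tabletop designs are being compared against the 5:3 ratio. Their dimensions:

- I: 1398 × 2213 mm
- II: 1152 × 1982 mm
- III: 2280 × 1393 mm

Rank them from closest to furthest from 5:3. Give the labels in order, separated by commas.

Ratios: I = 2213 / 1398 ≈ 1.583; II = 1982 / 1152 ≈ 1.720; III = 2280 / 1393 ≈ 1.637.
|Δ from 1.667|: I 0.084; II 0.053; III 0.030.

III, II, I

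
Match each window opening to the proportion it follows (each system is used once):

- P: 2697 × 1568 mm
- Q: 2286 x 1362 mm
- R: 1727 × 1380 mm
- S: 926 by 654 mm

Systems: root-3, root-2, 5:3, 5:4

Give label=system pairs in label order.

Ratios: P ≈ 1.720; Q ≈ 1.678; R ≈ 1.251; S ≈ 1.416.
Targets: root-3 ≈ 1.732; root-2 ≈ 1.414; 5:3 ≈ 1.667; 5:4 ≈ 1.250.

P=root-3, Q=5:3, R=5:4, S=root-2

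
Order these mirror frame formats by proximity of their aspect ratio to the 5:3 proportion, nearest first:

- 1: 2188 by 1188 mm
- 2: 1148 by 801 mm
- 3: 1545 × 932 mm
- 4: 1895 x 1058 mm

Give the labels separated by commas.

Ratios: 1 = 2188 / 1188 ≈ 1.842; 2 = 1148 / 801 ≈ 1.433; 3 = 1545 / 932 ≈ 1.658; 4 = 1895 / 1058 ≈ 1.791.
|Δ from 1.667|: 1 0.175; 2 0.234; 3 0.009; 4 0.124.

3, 4, 1, 2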